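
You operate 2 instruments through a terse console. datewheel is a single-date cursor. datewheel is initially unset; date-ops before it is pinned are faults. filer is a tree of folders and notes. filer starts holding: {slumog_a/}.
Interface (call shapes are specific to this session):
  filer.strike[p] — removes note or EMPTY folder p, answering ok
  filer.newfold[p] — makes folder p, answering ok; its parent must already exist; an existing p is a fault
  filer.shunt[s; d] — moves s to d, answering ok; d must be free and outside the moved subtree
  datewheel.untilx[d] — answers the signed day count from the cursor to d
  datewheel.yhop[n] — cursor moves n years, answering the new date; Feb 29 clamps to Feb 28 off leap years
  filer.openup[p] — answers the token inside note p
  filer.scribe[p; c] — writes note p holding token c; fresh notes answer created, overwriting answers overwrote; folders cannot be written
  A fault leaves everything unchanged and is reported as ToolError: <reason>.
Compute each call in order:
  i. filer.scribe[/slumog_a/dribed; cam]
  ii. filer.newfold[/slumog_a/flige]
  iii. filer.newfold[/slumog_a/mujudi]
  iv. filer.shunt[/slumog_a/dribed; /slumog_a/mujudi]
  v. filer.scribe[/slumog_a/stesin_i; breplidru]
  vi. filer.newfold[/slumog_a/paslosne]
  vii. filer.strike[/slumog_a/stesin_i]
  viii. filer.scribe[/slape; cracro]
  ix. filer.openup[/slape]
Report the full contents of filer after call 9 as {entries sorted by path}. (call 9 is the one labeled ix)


Answer: {slape=cracro, slumog_a/, slumog_a/dribed=cam, slumog_a/flige/, slumog_a/mujudi/, slumog_a/paslosne/}

Derivation:
% filer.scribe p: /slumog_a/dribed c: cam
= created
% filer.newfold p: /slumog_a/flige
= ok
% filer.newfold p: /slumog_a/mujudi
= ok
% filer.shunt s: /slumog_a/dribed d: /slumog_a/mujudi
= ToolError: exists
% filer.scribe p: /slumog_a/stesin_i c: breplidru
= created
% filer.newfold p: /slumog_a/paslosne
= ok
% filer.strike p: /slumog_a/stesin_i
= ok
% filer.scribe p: /slape c: cracro
= created
% filer.openup p: /slape
= cracro


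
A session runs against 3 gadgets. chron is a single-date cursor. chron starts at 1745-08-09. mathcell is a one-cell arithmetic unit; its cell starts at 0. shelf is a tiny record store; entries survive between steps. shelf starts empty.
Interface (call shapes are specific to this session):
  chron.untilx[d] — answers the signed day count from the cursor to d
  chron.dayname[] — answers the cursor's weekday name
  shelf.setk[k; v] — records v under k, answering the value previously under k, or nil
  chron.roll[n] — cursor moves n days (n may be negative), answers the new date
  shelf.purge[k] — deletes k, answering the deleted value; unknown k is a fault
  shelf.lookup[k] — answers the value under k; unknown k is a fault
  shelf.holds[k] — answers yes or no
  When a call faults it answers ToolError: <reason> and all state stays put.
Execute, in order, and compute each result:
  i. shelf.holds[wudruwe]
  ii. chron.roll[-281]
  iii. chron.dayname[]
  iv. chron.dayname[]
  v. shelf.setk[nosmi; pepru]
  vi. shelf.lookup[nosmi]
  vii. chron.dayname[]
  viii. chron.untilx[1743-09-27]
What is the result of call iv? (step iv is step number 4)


Answer: Sunday

Derivation:
% shelf.holds(k: wudruwe) == no
% chron.roll(n: -281) == 1744-11-01
% chron.dayname() == Sunday
% chron.dayname() == Sunday
% shelf.setk(k: nosmi, v: pepru) == nil
% shelf.lookup(k: nosmi) == pepru
% chron.dayname() == Sunday
% chron.untilx(d: 1743-09-27) == -401


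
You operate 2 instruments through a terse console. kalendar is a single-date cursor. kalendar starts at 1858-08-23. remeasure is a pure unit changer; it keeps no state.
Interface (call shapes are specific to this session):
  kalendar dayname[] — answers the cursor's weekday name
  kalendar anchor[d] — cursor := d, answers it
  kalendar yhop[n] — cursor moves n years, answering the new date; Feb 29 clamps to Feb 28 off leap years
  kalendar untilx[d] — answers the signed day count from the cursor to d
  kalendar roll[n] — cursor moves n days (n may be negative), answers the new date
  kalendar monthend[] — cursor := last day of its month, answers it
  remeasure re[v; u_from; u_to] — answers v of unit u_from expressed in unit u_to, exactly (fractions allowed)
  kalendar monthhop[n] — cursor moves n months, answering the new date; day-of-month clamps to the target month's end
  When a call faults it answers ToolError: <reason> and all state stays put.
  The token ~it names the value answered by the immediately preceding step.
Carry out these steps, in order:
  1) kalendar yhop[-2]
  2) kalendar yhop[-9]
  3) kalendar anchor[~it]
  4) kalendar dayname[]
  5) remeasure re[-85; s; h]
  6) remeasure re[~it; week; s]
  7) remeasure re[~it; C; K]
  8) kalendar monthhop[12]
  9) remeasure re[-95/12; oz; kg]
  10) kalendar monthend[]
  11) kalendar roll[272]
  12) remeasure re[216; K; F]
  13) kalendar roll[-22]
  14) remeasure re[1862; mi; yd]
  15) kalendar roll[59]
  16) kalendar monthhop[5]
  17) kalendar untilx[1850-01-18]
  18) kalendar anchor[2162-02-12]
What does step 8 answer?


Answer: 1848-08-23

Derivation:
·→ kalendar yhop(n: -2)
·← 1856-08-23
·→ kalendar yhop(n: -9)
·← 1847-08-23
·→ kalendar anchor(d: ~it)
·← 1847-08-23
·→ kalendar dayname()
·← Monday
·→ remeasure re(v: -85, u_from: s, u_to: h)
·← -17/720
·→ remeasure re(v: ~it, u_from: week, u_to: s)
·← -14280
·→ remeasure re(v: ~it, u_from: C, u_to: K)
·← -280137/20
·→ kalendar monthhop(n: 12)
·← 1848-08-23
·→ remeasure re(v: -95/12, u_from: oz, u_to: kg)
·← -861825503/3840000000
·→ kalendar monthend()
·← 1848-08-31
·→ kalendar roll(n: 272)
·← 1849-05-30
·→ remeasure re(v: 216, u_from: K, u_to: F)
·← -7087/100
·→ kalendar roll(n: -22)
·← 1849-05-08
·→ remeasure re(v: 1862, u_from: mi, u_to: yd)
·← 3277120
·→ kalendar roll(n: 59)
·← 1849-07-06
·→ kalendar monthhop(n: 5)
·← 1849-12-06
·→ kalendar untilx(d: 1850-01-18)
·← 43
·→ kalendar anchor(d: 2162-02-12)
·← 2162-02-12


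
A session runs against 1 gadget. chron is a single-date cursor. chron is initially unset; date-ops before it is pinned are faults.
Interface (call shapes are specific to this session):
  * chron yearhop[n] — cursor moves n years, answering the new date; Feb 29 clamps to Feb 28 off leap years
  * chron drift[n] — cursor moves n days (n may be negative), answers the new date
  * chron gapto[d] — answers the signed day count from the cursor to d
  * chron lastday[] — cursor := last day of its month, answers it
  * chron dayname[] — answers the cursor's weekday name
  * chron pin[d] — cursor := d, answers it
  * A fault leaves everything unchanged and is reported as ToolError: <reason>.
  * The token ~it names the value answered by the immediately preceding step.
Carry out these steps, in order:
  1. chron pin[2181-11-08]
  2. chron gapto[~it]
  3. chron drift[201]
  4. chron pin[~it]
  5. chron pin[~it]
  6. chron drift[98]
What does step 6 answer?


! chron pin(d: 2181-11-08) : 2181-11-08
! chron gapto(d: ~it) : 0
! chron drift(n: 201) : 2182-05-28
! chron pin(d: ~it) : 2182-05-28
! chron pin(d: ~it) : 2182-05-28
! chron drift(n: 98) : 2182-09-03

Answer: 2182-09-03


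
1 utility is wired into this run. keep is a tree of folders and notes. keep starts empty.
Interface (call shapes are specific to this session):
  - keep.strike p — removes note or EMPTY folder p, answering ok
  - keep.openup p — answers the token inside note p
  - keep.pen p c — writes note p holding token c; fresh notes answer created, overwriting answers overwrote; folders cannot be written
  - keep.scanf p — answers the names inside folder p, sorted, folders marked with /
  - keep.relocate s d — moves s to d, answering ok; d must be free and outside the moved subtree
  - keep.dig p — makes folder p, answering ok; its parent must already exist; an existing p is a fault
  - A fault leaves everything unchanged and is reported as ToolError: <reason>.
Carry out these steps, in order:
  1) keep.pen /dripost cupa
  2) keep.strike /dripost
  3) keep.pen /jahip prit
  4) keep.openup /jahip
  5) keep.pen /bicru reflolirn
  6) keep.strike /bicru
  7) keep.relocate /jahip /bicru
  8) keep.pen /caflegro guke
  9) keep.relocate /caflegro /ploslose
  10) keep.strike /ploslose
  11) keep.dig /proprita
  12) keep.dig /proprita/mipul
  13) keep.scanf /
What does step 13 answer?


>>> pen p→/dripost c→cupa
:: created
>>> strike p→/dripost
:: ok
>>> pen p→/jahip c→prit
:: created
>>> openup p→/jahip
:: prit
>>> pen p→/bicru c→reflolirn
:: created
>>> strike p→/bicru
:: ok
>>> relocate s→/jahip d→/bicru
:: ok
>>> pen p→/caflegro c→guke
:: created
>>> relocate s→/caflegro d→/ploslose
:: ok
>>> strike p→/ploslose
:: ok
>>> dig p→/proprita
:: ok
>>> dig p→/proprita/mipul
:: ok
>>> scanf p→/
:: [bicru, proprita/]

Answer: [bicru, proprita/]


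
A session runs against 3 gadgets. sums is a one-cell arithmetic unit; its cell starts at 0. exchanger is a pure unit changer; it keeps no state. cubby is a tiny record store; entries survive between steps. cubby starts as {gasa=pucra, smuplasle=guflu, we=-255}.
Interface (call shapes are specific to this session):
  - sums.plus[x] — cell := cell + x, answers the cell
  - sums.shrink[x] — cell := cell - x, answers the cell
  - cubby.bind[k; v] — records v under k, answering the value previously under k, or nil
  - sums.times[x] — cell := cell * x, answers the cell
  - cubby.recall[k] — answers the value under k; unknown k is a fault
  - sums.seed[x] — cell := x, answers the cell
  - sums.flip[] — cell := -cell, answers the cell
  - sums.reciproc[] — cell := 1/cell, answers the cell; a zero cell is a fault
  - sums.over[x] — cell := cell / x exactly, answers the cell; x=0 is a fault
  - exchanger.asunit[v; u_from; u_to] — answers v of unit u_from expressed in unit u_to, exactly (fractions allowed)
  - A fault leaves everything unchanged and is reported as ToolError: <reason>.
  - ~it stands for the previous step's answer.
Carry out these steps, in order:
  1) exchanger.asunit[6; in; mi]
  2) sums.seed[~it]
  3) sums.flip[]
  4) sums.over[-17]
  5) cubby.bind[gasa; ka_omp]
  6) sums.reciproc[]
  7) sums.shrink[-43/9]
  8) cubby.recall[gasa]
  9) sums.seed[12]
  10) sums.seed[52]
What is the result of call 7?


Answer: 1615723/9

Derivation:
>>> asunit v→6 u_from→in u_to→mi
[out] 1/10560
>>> seed x→~it
[out] 1/10560
>>> flip
[out] -1/10560
>>> over x→-17
[out] 1/179520
>>> bind k→gasa v→ka_omp
[out] pucra
>>> reciproc
[out] 179520
>>> shrink x→-43/9
[out] 1615723/9
>>> recall k→gasa
[out] ka_omp
>>> seed x→12
[out] 12
>>> seed x→52
[out] 52


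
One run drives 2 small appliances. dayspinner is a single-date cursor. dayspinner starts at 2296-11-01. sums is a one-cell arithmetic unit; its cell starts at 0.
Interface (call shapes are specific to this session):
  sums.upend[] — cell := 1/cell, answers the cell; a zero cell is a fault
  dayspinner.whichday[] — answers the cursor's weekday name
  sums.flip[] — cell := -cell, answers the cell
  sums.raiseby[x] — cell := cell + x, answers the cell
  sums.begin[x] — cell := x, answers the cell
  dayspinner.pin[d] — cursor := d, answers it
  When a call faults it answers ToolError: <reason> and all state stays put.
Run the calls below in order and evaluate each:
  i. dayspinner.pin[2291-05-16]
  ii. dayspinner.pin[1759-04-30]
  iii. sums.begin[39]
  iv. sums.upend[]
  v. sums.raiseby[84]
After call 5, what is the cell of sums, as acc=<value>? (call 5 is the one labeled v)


[in] pin d=2291-05-16
[out] 2291-05-16
[in] pin d=1759-04-30
[out] 1759-04-30
[in] begin x=39
[out] 39
[in] upend
[out] 1/39
[in] raiseby x=84
[out] 3277/39

Answer: acc=3277/39


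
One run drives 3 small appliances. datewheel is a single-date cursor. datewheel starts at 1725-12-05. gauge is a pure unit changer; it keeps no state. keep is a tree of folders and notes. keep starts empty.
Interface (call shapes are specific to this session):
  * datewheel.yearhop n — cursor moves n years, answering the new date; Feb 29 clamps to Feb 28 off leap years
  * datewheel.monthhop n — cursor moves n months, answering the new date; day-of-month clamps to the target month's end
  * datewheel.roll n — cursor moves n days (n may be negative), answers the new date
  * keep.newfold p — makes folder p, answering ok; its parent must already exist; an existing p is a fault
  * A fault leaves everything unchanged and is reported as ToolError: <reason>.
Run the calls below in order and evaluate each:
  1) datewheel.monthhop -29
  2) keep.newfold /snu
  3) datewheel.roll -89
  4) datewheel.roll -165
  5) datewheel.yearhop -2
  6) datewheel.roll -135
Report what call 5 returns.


% datewheel.monthhop(-29) == 1723-07-05
% keep.newfold(/snu) == ok
% datewheel.roll(-89) == 1723-04-07
% datewheel.roll(-165) == 1722-10-24
% datewheel.yearhop(-2) == 1720-10-24
% datewheel.roll(-135) == 1720-06-11

Answer: 1720-10-24


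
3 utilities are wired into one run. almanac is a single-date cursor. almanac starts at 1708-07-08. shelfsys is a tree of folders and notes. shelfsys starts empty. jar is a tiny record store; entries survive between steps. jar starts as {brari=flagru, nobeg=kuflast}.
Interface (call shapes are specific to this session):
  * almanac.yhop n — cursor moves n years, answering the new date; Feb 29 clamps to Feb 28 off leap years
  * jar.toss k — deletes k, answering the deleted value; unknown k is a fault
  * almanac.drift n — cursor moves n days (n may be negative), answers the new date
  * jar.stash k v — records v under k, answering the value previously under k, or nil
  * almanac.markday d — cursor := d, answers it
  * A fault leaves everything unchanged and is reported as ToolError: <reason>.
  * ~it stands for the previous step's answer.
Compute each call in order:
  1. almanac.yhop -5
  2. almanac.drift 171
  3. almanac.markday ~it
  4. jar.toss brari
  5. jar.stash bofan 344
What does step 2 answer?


Answer: 1703-12-26

Derivation:
Now I run yhop on -5: 1703-07-08.
Now I run drift on 171, and see 1703-12-26.
I invoke markday on ~it, and get 1703-12-26.
I try toss on brari, and observe flagru.
Using stash on bofan, 344, which returns nil.


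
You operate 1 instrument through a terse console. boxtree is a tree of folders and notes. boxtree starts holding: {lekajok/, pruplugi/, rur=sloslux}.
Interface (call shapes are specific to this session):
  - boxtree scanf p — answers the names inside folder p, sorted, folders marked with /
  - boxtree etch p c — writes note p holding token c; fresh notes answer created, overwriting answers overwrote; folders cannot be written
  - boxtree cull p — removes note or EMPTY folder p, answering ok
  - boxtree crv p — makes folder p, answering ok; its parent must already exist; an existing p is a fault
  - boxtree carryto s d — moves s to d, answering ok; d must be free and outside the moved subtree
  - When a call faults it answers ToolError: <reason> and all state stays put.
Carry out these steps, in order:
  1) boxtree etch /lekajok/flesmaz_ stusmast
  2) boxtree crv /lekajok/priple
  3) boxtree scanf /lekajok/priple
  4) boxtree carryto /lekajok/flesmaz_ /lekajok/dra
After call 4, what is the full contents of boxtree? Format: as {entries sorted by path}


Answer: {lekajok/, lekajok/dra=stusmast, lekajok/priple/, pruplugi/, rur=sloslux}

Derivation:
>> boxtree etch(p→/lekajok/flesmaz_, c→stusmast)
<< created
>> boxtree crv(p→/lekajok/priple)
<< ok
>> boxtree scanf(p→/lekajok/priple)
<< []
>> boxtree carryto(s→/lekajok/flesmaz_, d→/lekajok/dra)
<< ok


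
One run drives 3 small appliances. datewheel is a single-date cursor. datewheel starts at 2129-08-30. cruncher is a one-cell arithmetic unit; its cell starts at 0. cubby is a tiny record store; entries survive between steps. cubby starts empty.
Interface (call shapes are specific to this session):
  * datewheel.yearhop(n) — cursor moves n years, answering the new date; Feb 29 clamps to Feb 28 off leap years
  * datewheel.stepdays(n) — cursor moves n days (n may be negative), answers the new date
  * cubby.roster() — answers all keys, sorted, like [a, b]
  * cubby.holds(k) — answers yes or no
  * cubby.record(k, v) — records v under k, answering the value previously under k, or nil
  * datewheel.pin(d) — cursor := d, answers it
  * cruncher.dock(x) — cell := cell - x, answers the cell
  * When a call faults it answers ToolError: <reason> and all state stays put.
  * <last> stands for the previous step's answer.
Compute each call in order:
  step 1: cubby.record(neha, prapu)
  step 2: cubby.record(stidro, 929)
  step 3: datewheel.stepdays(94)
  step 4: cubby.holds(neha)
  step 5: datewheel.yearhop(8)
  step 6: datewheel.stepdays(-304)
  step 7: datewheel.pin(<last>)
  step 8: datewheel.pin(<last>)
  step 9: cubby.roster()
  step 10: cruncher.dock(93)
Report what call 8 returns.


Act: record[k=neha; v=prapu]
Obs: nil
Act: record[k=stidro; v=929]
Obs: nil
Act: stepdays[n=94]
Obs: 2129-12-02
Act: holds[k=neha]
Obs: yes
Act: yearhop[n=8]
Obs: 2137-12-02
Act: stepdays[n=-304]
Obs: 2137-02-01
Act: pin[d=<last>]
Obs: 2137-02-01
Act: pin[d=<last>]
Obs: 2137-02-01
Act: roster[]
Obs: [neha, stidro]
Act: dock[x=93]
Obs: -93

Answer: 2137-02-01


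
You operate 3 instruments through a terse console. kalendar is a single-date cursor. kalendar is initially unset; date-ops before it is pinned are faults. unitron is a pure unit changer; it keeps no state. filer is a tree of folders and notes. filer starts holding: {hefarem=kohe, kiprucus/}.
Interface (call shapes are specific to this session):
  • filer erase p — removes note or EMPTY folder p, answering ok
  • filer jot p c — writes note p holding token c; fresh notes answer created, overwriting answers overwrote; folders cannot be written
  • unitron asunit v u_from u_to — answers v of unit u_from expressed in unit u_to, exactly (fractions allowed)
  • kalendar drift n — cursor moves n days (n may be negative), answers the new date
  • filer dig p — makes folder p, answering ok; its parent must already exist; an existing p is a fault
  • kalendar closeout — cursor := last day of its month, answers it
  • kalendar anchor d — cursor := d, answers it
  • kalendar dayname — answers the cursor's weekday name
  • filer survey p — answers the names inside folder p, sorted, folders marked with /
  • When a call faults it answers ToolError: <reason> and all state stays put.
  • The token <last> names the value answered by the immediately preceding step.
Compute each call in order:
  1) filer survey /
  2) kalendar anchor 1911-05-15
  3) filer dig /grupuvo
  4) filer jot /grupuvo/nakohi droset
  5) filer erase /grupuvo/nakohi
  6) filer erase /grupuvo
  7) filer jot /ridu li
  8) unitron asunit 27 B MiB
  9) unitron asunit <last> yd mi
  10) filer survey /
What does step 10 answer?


·→ filer survey(p: /)
·← [hefarem, kiprucus/]
·→ kalendar anchor(d: 1911-05-15)
·← 1911-05-15
·→ filer dig(p: /grupuvo)
·← ok
·→ filer jot(p: /grupuvo/nakohi, c: droset)
·← created
·→ filer erase(p: /grupuvo/nakohi)
·← ok
·→ filer erase(p: /grupuvo)
·← ok
·→ filer jot(p: /ridu, c: li)
·← created
·→ unitron asunit(v: 27, u_from: B, u_to: MiB)
·← 27/1048576
·→ unitron asunit(v: <last>, u_from: yd, u_to: mi)
·← 27/1845493760
·→ filer survey(p: /)
·← [hefarem, kiprucus/, ridu]

Answer: [hefarem, kiprucus/, ridu]


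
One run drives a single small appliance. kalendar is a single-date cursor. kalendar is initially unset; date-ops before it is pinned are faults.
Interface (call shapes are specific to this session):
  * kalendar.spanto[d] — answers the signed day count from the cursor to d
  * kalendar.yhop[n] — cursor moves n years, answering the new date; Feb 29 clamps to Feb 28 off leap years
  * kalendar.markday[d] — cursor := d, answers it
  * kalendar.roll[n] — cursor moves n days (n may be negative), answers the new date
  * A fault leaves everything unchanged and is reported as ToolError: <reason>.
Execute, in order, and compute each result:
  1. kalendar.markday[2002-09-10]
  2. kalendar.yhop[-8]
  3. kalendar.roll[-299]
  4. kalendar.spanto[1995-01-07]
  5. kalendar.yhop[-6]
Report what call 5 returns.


CALL kalendar.markday[2002-09-10]
RET  2002-09-10
CALL kalendar.yhop[-8]
RET  1994-09-10
CALL kalendar.roll[-299]
RET  1993-11-15
CALL kalendar.spanto[1995-01-07]
RET  418
CALL kalendar.yhop[-6]
RET  1987-11-15

Answer: 1987-11-15


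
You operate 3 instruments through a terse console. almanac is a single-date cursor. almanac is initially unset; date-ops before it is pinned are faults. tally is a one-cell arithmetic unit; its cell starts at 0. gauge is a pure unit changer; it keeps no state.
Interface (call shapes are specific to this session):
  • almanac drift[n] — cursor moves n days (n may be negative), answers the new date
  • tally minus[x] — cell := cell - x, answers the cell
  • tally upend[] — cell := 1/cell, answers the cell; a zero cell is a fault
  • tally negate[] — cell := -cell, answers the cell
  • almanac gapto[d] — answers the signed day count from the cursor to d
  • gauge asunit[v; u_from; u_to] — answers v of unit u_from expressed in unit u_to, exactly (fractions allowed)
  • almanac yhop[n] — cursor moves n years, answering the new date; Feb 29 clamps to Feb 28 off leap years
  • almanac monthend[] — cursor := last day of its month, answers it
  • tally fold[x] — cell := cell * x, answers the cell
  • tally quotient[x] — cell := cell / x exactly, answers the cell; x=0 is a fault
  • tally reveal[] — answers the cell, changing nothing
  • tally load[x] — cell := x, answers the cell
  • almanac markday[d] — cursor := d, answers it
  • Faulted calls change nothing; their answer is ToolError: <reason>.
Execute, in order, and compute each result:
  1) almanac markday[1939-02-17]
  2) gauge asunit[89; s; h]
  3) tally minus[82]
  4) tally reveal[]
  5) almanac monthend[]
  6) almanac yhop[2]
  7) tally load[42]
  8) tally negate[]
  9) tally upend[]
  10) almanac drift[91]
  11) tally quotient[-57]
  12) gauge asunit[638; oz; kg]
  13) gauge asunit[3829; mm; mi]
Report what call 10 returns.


Answer: 1941-05-30

Derivation:
! almanac markday(d: 1939-02-17) => 1939-02-17
! gauge asunit(v: 89, u_from: s, u_to: h) => 89/3600
! tally minus(x: 82) => -82
! tally reveal() => -82
! almanac monthend() => 1939-02-28
! almanac yhop(n: 2) => 1941-02-28
! tally load(x: 42) => 42
! tally negate() => -42
! tally upend() => -1/42
! almanac drift(n: 91) => 1941-05-30
! tally quotient(x: -57) => 1/2394
! gauge asunit(v: 638, u_from: oz, u_to: kg) => 14469596603/800000000
! gauge asunit(v: 3829, u_from: mm, u_to: mi) => 3829/1609344


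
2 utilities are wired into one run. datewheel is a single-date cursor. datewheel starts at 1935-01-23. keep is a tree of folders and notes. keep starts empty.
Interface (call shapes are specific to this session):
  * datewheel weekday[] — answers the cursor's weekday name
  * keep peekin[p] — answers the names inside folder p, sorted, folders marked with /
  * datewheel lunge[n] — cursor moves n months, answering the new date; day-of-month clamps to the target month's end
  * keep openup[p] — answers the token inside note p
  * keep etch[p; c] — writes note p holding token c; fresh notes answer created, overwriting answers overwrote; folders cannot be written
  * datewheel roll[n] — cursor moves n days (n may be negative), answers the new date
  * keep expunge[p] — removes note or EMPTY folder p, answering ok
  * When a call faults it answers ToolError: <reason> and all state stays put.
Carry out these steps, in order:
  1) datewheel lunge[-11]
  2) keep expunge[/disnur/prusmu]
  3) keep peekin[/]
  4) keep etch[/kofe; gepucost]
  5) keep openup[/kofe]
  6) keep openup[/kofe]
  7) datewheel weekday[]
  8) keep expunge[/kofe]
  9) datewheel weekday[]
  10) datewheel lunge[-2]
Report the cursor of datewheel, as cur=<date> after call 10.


>> datewheel lunge(n=-11)
<< 1934-02-23
>> keep expunge(p=/disnur/prusmu)
<< ToolError: not found
>> keep peekin(p=/)
<< []
>> keep etch(p=/kofe, c=gepucost)
<< created
>> keep openup(p=/kofe)
<< gepucost
>> keep openup(p=/kofe)
<< gepucost
>> datewheel weekday()
<< Friday
>> keep expunge(p=/kofe)
<< ok
>> datewheel weekday()
<< Friday
>> datewheel lunge(n=-2)
<< 1933-12-23

Answer: cur=1933-12-23


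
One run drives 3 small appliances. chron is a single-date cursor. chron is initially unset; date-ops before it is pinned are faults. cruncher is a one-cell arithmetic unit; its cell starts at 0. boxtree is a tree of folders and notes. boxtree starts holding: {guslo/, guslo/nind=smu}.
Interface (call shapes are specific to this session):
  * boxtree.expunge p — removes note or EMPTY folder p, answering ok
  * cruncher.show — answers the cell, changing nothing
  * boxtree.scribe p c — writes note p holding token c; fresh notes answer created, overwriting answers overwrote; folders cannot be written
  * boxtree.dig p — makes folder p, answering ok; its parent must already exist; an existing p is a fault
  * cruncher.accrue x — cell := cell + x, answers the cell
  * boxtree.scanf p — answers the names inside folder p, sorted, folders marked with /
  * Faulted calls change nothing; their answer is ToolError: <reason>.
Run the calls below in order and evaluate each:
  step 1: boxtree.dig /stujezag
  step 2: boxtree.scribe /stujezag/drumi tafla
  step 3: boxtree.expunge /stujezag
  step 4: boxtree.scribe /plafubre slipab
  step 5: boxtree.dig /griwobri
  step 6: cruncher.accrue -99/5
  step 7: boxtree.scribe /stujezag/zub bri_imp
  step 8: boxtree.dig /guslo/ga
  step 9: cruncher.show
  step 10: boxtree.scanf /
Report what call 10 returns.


Answer: [griwobri/, guslo/, plafubre, stujezag/]

Derivation:
-- dig(p→/stujezag) : ok
-- scribe(p→/stujezag/drumi, c→tafla) : created
-- expunge(p→/stujezag) : ToolError: not empty
-- scribe(p→/plafubre, c→slipab) : created
-- dig(p→/griwobri) : ok
-- accrue(x→-99/5) : -99/5
-- scribe(p→/stujezag/zub, c→bri_imp) : created
-- dig(p→/guslo/ga) : ok
-- show() : -99/5
-- scanf(p→/) : [griwobri/, guslo/, plafubre, stujezag/]


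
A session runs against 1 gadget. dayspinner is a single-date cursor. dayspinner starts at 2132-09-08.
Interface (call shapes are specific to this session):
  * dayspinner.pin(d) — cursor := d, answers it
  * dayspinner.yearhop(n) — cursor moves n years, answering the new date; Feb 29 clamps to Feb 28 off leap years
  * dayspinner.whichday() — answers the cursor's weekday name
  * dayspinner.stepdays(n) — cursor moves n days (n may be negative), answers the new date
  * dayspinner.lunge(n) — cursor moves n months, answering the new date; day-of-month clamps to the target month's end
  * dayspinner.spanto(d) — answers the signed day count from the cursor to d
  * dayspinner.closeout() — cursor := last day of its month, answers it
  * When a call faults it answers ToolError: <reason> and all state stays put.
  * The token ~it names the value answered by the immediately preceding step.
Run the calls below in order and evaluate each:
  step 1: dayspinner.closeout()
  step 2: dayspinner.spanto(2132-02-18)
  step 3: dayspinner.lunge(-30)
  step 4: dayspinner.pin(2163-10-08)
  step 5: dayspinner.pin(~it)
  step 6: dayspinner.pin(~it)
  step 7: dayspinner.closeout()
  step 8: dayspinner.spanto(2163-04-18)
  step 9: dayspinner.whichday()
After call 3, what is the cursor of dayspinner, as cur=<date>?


Answer: cur=2130-03-30

Derivation:
>> closeout()
<< 2132-09-30
>> spanto(d: 2132-02-18)
<< -225
>> lunge(n: -30)
<< 2130-03-30
>> pin(d: 2163-10-08)
<< 2163-10-08
>> pin(d: ~it)
<< 2163-10-08
>> pin(d: ~it)
<< 2163-10-08
>> closeout()
<< 2163-10-31
>> spanto(d: 2163-04-18)
<< -196
>> whichday()
<< Monday


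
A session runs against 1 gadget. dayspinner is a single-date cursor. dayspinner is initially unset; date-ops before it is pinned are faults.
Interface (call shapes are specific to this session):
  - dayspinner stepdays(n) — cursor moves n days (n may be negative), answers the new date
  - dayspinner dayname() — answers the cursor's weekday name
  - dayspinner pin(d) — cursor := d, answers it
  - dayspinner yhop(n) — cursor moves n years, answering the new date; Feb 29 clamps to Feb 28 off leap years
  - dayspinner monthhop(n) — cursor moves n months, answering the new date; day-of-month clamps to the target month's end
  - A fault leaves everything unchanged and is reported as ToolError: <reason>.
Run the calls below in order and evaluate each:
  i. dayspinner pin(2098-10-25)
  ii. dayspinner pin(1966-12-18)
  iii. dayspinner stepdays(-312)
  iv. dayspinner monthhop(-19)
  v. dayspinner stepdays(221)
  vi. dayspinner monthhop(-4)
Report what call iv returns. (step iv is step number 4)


Answer: 1964-07-09

Derivation:
Calling dayspinner pin passing d='2098-10-25', which returns 2098-10-25.
Invoking dayspinner pin passing d='1966-12-18', yielding 1966-12-18.
Now I run dayspinner stepdays passing n='-312': 1966-02-09.
Now I run dayspinner monthhop passing n='-19', and observe 1964-07-09.
I run dayspinner stepdays passing n='221', which returns 1965-02-15.
I call dayspinner monthhop passing n='-4', giving 1964-10-15.


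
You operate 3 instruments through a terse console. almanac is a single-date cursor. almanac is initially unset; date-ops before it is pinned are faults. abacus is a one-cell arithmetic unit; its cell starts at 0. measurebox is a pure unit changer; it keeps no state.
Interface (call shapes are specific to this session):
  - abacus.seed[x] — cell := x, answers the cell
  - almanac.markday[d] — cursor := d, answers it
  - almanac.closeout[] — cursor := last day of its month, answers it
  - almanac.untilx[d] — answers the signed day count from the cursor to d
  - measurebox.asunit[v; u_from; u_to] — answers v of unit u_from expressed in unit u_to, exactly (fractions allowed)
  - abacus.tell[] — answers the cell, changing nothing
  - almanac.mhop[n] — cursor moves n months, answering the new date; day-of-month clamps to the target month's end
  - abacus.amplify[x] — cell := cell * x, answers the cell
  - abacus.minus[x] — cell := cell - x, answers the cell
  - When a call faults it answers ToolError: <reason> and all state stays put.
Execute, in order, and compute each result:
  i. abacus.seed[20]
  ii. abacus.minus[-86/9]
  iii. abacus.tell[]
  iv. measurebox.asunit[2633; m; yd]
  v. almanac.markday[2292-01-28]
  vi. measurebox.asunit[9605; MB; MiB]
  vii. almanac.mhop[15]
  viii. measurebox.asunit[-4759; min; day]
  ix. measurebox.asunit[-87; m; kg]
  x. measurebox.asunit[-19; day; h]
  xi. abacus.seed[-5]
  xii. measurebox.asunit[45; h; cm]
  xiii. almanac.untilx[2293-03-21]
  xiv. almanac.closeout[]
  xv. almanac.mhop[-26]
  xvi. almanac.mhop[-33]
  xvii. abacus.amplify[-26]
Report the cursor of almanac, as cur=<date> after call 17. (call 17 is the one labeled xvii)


Answer: cur=2288-05-28

Derivation:
$ abacus.seed x: 20
:: 20
$ abacus.minus x: -86/9
:: 266/9
$ abacus.tell
:: 266/9
$ measurebox.asunit v: 2633 u_from: m u_to: yd
:: 3291250/1143
$ almanac.markday d: 2292-01-28
:: 2292-01-28
$ measurebox.asunit v: 9605 u_from: MB u_to: MiB
:: 150078125/16384
$ almanac.mhop n: 15
:: 2293-04-28
$ measurebox.asunit v: -4759 u_from: min u_to: day
:: -4759/1440
$ measurebox.asunit v: -87 u_from: m u_to: kg
:: ToolError: incompatible units
$ measurebox.asunit v: -19 u_from: day u_to: h
:: -456
$ abacus.seed x: -5
:: -5
$ measurebox.asunit v: 45 u_from: h u_to: cm
:: ToolError: incompatible units
$ almanac.untilx d: 2293-03-21
:: -38
$ almanac.closeout
:: 2293-04-30
$ almanac.mhop n: -26
:: 2291-02-28
$ almanac.mhop n: -33
:: 2288-05-28
$ abacus.amplify x: -26
:: 130


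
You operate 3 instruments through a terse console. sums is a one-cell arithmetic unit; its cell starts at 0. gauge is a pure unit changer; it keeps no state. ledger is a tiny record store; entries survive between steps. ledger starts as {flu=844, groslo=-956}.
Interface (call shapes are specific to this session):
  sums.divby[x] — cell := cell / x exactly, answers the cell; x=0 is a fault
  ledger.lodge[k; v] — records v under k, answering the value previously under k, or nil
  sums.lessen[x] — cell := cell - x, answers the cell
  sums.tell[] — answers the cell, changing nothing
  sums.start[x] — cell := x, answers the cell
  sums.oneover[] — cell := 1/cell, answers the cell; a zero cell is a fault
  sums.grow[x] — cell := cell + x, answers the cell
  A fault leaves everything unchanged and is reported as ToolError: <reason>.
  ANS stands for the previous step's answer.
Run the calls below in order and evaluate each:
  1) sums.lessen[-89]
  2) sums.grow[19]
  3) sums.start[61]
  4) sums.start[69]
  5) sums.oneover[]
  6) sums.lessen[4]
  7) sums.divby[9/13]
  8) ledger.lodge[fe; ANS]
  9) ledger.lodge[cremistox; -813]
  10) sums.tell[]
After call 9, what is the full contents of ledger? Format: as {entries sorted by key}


Answer: {cremistox=-813, fe=-3575/621, flu=844, groslo=-956}

Derivation:
;; lessen(x: -89) ~> 89
;; grow(x: 19) ~> 108
;; start(x: 61) ~> 61
;; start(x: 69) ~> 69
;; oneover() ~> 1/69
;; lessen(x: 4) ~> -275/69
;; divby(x: 9/13) ~> -3575/621
;; lodge(k: fe, v: ANS) ~> nil
;; lodge(k: cremistox, v: -813) ~> nil
;; tell() ~> -3575/621


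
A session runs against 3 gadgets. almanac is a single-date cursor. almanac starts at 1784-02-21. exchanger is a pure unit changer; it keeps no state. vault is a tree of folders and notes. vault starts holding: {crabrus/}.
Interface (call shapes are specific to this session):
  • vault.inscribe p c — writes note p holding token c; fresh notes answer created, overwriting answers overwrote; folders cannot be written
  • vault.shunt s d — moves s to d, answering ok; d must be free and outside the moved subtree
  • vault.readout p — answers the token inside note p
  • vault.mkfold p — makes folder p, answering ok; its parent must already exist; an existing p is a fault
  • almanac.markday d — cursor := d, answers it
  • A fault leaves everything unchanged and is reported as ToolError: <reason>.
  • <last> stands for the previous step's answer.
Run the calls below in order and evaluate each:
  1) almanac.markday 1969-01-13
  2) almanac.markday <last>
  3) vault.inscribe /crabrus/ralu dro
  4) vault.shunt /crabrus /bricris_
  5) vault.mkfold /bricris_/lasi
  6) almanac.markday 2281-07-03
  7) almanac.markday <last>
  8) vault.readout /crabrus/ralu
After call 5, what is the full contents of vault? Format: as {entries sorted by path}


Answer: {bricris_/, bricris_/lasi/, bricris_/ralu=dro}

Derivation:
// 1. almanac.markday(d: 1969-01-13) ~> 1969-01-13
// 2. almanac.markday(d: <last>) ~> 1969-01-13
// 3. vault.inscribe(p: /crabrus/ralu, c: dro) ~> created
// 4. vault.shunt(s: /crabrus, d: /bricris_) ~> ok
// 5. vault.mkfold(p: /bricris_/lasi) ~> ok
// 6. almanac.markday(d: 2281-07-03) ~> 2281-07-03
// 7. almanac.markday(d: <last>) ~> 2281-07-03
// 8. vault.readout(p: /crabrus/ralu) ~> ToolError: not found


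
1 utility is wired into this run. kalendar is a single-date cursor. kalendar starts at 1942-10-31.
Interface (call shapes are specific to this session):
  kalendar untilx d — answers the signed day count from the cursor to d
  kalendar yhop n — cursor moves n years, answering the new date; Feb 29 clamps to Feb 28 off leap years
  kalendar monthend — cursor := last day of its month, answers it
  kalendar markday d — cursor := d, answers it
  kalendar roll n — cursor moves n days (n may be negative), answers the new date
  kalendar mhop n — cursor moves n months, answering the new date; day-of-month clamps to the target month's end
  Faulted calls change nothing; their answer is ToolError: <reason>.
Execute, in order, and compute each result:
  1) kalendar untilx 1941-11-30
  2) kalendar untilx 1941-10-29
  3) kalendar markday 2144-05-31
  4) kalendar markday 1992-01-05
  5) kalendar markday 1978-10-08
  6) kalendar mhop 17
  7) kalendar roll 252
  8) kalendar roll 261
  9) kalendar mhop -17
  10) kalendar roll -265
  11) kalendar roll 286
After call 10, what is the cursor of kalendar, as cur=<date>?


Answer: cur=1979-06-12

Derivation:
-> kalendar untilx(d: 1941-11-30)
<- -335
-> kalendar untilx(d: 1941-10-29)
<- -367
-> kalendar markday(d: 2144-05-31)
<- 2144-05-31
-> kalendar markday(d: 1992-01-05)
<- 1992-01-05
-> kalendar markday(d: 1978-10-08)
<- 1978-10-08
-> kalendar mhop(n: 17)
<- 1980-03-08
-> kalendar roll(n: 252)
<- 1980-11-15
-> kalendar roll(n: 261)
<- 1981-08-03
-> kalendar mhop(n: -17)
<- 1980-03-03
-> kalendar roll(n: -265)
<- 1979-06-12
-> kalendar roll(n: 286)
<- 1980-03-24


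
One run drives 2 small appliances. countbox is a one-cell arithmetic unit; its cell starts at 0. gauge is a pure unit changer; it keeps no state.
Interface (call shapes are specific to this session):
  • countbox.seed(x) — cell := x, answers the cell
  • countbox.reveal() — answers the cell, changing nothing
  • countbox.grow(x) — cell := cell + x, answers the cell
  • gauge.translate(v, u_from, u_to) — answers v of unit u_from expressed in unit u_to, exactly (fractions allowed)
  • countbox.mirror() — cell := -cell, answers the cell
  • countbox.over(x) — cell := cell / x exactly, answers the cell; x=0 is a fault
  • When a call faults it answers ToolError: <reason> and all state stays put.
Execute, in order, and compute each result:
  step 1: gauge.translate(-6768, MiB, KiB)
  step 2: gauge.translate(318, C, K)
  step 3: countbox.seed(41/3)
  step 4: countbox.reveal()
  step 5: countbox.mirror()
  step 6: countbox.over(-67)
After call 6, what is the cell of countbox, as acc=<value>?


Answer: acc=41/201

Derivation:
;; gauge.translate(v: -6768, u_from: MiB, u_to: KiB) => -6930432
;; gauge.translate(v: 318, u_from: C, u_to: K) => 11823/20
;; countbox.seed(x: 41/3) => 41/3
;; countbox.reveal() => 41/3
;; countbox.mirror() => -41/3
;; countbox.over(x: -67) => 41/201


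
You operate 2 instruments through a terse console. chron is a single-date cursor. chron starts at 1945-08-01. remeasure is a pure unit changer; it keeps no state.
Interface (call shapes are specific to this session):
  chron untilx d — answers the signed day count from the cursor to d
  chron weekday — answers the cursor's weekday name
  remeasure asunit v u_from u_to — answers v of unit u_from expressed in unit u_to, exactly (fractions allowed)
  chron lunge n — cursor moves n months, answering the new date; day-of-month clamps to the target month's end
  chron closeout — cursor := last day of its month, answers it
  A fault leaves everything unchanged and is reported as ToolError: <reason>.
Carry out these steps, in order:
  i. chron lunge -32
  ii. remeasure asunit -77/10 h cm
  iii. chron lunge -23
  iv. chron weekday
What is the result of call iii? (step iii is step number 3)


~$ chron lunge n=-32
:: 1942-12-01
~$ remeasure asunit v=-77/10 u_from=h u_to=cm
:: ToolError: incompatible units
~$ chron lunge n=-23
:: 1941-01-01
~$ chron weekday
:: Wednesday

Answer: 1941-01-01


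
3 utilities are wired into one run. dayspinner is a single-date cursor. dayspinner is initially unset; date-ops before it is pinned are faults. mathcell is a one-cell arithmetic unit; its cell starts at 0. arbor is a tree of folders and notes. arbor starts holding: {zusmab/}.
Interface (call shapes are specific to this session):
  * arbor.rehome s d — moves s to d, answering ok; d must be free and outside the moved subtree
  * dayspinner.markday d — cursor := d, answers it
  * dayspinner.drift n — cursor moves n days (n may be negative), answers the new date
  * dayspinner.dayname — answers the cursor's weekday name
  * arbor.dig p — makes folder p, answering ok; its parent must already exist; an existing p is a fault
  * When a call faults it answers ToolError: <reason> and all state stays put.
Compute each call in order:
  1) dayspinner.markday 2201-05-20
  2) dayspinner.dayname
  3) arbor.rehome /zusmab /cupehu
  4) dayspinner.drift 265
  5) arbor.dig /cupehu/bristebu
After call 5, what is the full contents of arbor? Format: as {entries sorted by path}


Answer: {cupehu/, cupehu/bristebu/}

Derivation:
Act: dayspinner.markday[d: 2201-05-20]
Obs: 2201-05-20
Act: dayspinner.dayname[]
Obs: Wednesday
Act: arbor.rehome[s: /zusmab; d: /cupehu]
Obs: ok
Act: dayspinner.drift[n: 265]
Obs: 2202-02-09
Act: arbor.dig[p: /cupehu/bristebu]
Obs: ok
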